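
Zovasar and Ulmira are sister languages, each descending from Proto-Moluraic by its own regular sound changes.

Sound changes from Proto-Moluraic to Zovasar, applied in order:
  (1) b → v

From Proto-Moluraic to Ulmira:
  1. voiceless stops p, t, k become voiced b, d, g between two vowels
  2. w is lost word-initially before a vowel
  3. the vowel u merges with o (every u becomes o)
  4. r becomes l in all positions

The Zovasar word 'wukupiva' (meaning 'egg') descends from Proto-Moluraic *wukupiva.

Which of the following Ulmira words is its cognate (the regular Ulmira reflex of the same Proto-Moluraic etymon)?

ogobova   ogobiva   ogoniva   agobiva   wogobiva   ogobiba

Ulmira: *wukupiva > wugubiva > ugubiva > ogobiva  (by intervocalic voicing, glide loss, vowel merger)

ogobiva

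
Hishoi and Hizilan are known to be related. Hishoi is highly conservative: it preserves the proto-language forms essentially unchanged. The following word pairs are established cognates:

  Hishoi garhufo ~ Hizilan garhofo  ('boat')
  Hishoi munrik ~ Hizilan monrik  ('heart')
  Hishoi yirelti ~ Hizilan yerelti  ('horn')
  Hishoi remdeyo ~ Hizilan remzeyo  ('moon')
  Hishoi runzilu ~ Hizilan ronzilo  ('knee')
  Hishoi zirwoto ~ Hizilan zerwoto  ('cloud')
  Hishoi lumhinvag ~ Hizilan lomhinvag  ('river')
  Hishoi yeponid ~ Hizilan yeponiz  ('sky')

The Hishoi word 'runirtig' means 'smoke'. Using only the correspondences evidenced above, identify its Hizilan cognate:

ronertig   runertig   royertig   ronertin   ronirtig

ronertig

munrik ~ monrik, runzilu ~ ronzilo — Hishoi u corresponds to Hizilan o after a consonant, before a nasal.
yirelti ~ yerelti, zirwoto ~ zerwoto — Hishoi i corresponds to Hizilan e after a consonant, before r.
Applying these to Hishoi 'runirtig':
  runirtig → ronirtig   (u→o after a consonant, before a nasal)
  ronirtig → ronertig   (i→e after a consonant, before r)
So the Hizilan cognate is 'ronertig'.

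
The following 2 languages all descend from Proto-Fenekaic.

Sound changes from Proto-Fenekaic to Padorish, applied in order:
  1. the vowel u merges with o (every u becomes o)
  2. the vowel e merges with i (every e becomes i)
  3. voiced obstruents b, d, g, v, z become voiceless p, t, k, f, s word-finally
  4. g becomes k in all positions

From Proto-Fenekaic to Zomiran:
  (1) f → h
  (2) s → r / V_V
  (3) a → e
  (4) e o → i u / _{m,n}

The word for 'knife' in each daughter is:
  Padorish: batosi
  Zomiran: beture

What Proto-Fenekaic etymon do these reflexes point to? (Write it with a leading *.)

*batuse

Position 5: Padorish has s, Zomiran has r. Taking the neighbouring segments as reconstructed: Padorish s can only go back to *s; Zomiran r could go back to *s or *r — the one source consistent with every daughter is *s.
Position 4: Padorish has o, Zomiran has u. Taking the neighbouring segments as reconstructed: Padorish o could go back to *o or *u; Zomiran u can only go back to *u — the one source consistent with every daughter is *u.
Continuing position by position gives *batuse; check it forward:
Padorish: start from *batuse.
  rule 1 (vowel merger): batuse → batose
  rule 2 (vowel merger): batose → batosi
  rule 3: no change — batosi
  rule 4: no change — batosi
  ⇒ Padorish batosi
Zomiran: *batuse > bature > beture  (by rhotacism, vowel merger)
No other proto-form is consistent with every reflex, so the reconstruction is *batuse.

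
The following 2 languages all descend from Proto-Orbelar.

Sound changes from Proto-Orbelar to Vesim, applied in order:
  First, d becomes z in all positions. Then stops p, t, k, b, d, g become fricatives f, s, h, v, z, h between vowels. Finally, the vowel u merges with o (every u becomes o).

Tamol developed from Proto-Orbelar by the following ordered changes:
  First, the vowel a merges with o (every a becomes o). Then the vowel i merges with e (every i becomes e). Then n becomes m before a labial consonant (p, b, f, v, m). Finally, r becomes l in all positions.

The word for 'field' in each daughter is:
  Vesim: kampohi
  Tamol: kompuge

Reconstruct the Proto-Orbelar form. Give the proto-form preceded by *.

Position 7: Vesim has i, Tamol has e. Vesim preserves i here (none of its changes turn any other segment into i), so the proto-segment is *i.
Position 5: Vesim has o, Tamol has u. Tamol preserves u here (none of its changes turn any other segment into u), so the proto-segment is *u.
Position 2: Vesim has a, Tamol has o. Vesim preserves a here (none of its changes turn any other segment into a), so the proto-segment is *a.
This points to *kampugi. Verify forward in each daughter:
Vesim: *kampugi
  kampugi (rule 1 does not apply)
  kampugi → kampuhi   [intervocalic lenition]
  kampuhi → kampohi   [vowel merger]
  giving Vesim kampohi.
Tamol: *kampugi > kompugi > kompuge  (by vowel merger, vowel merger)
*kampugi is the unique common source.

*kampugi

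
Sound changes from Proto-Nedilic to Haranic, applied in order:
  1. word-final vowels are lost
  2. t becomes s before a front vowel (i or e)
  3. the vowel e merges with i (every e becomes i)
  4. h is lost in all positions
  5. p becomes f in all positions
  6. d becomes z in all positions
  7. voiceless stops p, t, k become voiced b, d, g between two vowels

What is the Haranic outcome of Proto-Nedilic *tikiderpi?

sigizirf

Haranic: *tikiderpi > tikiderp > sikiderp > sikidirp > sikidirf > sikizirf > sigizirf  (by apocope, palatalisation, vowel merger, unconditioned shift, unconditioned shift, intervocalic voicing)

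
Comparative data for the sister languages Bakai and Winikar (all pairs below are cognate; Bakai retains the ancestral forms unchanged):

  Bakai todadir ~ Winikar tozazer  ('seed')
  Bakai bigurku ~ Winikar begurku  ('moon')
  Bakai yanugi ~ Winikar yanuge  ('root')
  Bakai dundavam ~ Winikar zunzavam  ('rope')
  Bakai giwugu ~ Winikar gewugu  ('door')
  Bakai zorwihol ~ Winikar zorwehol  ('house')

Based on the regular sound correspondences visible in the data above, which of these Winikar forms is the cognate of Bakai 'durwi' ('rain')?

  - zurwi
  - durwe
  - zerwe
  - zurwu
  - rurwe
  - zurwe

dundavam ~ zunzavam — Bakai d corresponds to Winikar z word-initially before a back vowel.
yanugi ~ yanuge — Bakai i corresponds to Winikar e word-finally.
Applying these to Bakai 'durwi':
  durwi → zurwi   (d→z word-initially before a back vowel)
  zurwi → zurwe   (i→e word-finally)
So the Winikar cognate is 'zurwe'.

zurwe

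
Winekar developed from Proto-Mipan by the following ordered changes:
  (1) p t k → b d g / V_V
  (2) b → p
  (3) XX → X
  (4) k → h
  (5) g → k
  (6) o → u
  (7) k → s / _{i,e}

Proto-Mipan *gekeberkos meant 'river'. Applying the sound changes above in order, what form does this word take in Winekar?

Winekar: start from *gekeberkos.
  rule 1 (intervocalic voicing): gekeberkos → gegeberkos
  rule 2 (unconditioned shift): gegeberkos → gegeperkos
  rule 3: no change — gegeperkos
  rule 4 (unconditioned shift): gegeperkos → gegeperhos
  rule 5 (unconditioned shift): gegeperhos → kekeperhos
  rule 6 (vowel merger): kekeperhos → kekeperhus
  rule 7 (palatalisation): kekeperhus → seseperhus
  ⇒ Winekar seseperhus

seseperhus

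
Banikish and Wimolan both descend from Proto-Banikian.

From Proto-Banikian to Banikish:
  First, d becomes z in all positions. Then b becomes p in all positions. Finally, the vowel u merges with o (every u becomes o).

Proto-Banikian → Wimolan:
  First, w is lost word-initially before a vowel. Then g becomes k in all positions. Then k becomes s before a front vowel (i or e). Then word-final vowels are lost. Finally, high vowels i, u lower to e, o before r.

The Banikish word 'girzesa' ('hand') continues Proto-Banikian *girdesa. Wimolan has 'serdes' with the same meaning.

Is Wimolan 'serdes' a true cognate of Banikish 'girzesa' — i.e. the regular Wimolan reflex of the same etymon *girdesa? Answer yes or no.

Derive the expected Wimolan reflex of *girdesa:
Wimolan: start from *girdesa.
  rule 1: no change — girdesa
  rule 2 (unconditioned shift): girdesa → kirdesa
  rule 3 (palatalisation): kirdesa → sirdesa
  rule 4 (apocope): sirdesa → sirdes
  rule 5 (pre-rhotic lowering): sirdes → serdes
  ⇒ Wimolan serdes
Wimolan 'serdes' matches the regular reflex exactly, so the pair is cognate.

yes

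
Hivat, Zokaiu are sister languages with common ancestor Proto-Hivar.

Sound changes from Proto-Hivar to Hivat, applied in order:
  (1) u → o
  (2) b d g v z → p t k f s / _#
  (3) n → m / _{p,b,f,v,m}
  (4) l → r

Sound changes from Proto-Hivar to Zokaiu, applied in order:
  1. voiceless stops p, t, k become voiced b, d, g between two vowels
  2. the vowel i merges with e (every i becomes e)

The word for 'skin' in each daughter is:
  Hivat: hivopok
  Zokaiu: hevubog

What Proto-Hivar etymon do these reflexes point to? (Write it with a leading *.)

Position 4: Hivat has o, Zokaiu has u. Zokaiu preserves u here (none of its changes turn any other segment into u), so the proto-segment is *u.
Position 2: Hivat has i, Zokaiu has e. Hivat preserves i here (none of its changes turn any other segment into i), so the proto-segment is *i.
Position 5: Hivat has p, Zokaiu has b. Taking the neighbouring segments as reconstructed: Hivat p can only go back to *p; Zokaiu b could go back to *p or *b — the one source consistent with every daughter is *p.
Verify the candidate proto-form against each daughter:
Hivat: *hivupog
  hivupog → hivopog   [vowel merger]
  hivopog → hivopok   [final devoicing]
  hivopok (rule 3 does not apply)
  hivopok (rule 4 does not apply)
  giving Hivat hivopok.
Zokaiu: *hivupog > hivubog > hevubog  (by intervocalic voicing, vowel merger)
*hivupog is the unique common source.

*hivupog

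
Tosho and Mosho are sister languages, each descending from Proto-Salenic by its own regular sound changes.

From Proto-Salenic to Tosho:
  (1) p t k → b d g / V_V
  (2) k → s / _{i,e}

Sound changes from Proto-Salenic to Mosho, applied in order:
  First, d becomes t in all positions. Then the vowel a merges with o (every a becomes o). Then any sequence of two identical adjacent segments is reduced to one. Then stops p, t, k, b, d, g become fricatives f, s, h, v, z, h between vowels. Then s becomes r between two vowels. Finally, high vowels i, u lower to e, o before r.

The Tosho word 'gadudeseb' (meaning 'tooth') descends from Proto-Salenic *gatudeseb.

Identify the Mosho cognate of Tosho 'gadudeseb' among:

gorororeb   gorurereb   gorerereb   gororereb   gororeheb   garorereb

gororereb

Mosho: start from *gatudeseb.
  rule 1 (unconditioned shift): gatudeseb → gatuteseb
  rule 2 (vowel merger): gatuteseb → gotuteseb
  rule 3: no change — gotuteseb
  rule 4 (intervocalic lenition): gotuteseb → gosuseseb
  rule 5 (rhotacism): gosuseseb → gorurereb
  rule 6 (pre-rhotic lowering): gorurereb → gororereb
  ⇒ Mosho gororereb
Only 'gororereb' matches the regular Mosho development of *gatudeseb.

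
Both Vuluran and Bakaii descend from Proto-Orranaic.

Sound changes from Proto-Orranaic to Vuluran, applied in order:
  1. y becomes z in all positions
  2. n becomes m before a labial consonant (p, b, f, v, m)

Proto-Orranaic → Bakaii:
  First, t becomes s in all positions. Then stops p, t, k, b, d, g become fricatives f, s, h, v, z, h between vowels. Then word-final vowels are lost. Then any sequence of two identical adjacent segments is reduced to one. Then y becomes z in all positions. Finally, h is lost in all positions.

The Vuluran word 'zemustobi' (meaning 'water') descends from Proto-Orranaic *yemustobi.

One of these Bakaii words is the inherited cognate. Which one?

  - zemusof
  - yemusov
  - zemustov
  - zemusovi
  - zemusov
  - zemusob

zemusov

Bakaii: start from *yemustobi.
  rule 1 (unconditioned shift): yemustobi → yemussobi
  rule 2 (intervocalic lenition): yemussobi → yemussovi
  rule 3 (apocope): yemussovi → yemussov
  rule 4 (degemination): yemussov → yemusov
  rule 5 (unconditioned shift): yemusov → zemusov
  rule 6: no change — zemusov
  ⇒ Bakaii zemusov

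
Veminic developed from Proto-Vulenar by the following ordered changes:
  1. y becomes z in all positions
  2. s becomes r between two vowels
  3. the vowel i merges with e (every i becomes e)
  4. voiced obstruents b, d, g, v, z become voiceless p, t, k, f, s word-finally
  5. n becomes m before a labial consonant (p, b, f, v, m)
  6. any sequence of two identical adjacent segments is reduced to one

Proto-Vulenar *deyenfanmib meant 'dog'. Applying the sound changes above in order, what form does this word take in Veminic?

dezemfamep

Veminic: start from *deyenfanmib.
  rule 1 (unconditioned shift): deyenfanmib → dezenfanmib
  rule 2: no change — dezenfanmib
  rule 3 (vowel merger): dezenfanmib → dezenfanmeb
  rule 4 (final devoicing): dezenfanmeb → dezenfanmep
  rule 5 (nasal place assimilation): dezenfanmep → dezemfammep
  rule 6 (degemination): dezemfammep → dezemfamep
  ⇒ Veminic dezemfamep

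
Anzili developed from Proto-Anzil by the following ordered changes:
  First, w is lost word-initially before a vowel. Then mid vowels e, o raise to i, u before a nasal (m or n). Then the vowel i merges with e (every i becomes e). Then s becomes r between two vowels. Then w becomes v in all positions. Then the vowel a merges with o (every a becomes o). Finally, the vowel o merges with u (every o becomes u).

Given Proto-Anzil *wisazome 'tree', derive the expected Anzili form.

Anzili: *wisazome > isazome > isazume > esazume > erazume > erozume > eruzume  (by glide loss, pre-nasal raising, vowel merger, rhotacism, vowel merger, vowel merger)

eruzume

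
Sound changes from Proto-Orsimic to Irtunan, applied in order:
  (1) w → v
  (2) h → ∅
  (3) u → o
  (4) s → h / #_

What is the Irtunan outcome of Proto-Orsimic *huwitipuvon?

ovitipovon

Irtunan: start from *huwitipuvon.
  rule 1 (unconditioned shift): huwitipuvon → huvitipuvon
  rule 2 (h-loss): huvitipuvon → uvitipuvon
  rule 3 (vowel merger): uvitipuvon → ovitipovon
  rule 4: no change — ovitipovon
  ⇒ Irtunan ovitipovon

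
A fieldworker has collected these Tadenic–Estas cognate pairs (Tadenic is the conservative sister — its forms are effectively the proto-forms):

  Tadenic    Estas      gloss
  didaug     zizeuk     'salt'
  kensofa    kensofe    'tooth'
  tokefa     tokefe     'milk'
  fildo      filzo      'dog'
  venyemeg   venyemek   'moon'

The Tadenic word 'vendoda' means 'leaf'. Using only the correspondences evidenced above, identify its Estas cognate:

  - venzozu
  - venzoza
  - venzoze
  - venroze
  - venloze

fildo ~ filzo — Tadenic d corresponds to Estas z after a consonant, before a back vowel.
didaug ~ zizeuk — Tadenic d corresponds to Estas z between vowels (before a back vowel).
kensofa ~ kensofe, tokefa ~ tokefe — Tadenic a corresponds to Estas e word-finally.
Applying these to Tadenic 'vendoda':
  vendoda → venzoda   (d→z after a consonant, before a back vowel)
  venzoda → venzoza   (d→z between vowels (before a back vowel))
  venzoza → venzoze   (a→e word-finally)
So the Estas cognate is 'venzoze'.

venzoze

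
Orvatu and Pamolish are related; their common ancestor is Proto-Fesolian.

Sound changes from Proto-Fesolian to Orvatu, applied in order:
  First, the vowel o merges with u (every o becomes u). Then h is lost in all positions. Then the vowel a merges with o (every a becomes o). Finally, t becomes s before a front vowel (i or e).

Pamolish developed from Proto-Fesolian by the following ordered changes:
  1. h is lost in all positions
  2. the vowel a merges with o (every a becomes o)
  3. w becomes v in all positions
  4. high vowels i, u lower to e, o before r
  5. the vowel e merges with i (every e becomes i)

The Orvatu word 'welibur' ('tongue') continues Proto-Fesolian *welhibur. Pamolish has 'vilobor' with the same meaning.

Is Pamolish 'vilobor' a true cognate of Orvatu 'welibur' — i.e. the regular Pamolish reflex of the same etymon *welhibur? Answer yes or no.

no

Derive the expected Pamolish reflex of *welhibur:
Pamolish: *welhibur > welibur > velibur > velibor > vilibor  (by h-loss, unconditioned shift, pre-rhotic lowering, vowel merger)
The regular Pamolish reflex would be 'vilibor', but the attested form is 'vilobor'. The correspondence is irregular, so they are not cognates (the Pamolish form has a different source).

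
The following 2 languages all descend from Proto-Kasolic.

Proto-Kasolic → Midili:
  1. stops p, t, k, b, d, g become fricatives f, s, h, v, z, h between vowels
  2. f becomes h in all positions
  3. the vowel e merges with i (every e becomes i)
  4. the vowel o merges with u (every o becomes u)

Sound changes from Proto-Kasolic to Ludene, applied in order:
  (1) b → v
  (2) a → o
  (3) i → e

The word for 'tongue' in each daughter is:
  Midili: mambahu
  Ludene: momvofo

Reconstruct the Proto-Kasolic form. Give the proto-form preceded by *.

Position 7: Midili has u, Ludene has o. Taking the neighbouring segments as reconstructed: Midili u could go back to *o or *u; Ludene o could go back to *a or *o — the one source consistent with every daughter is *o.
Position 4: Midili has b, Ludene has v. Midili preserves b here (none of its changes turn any other segment into b), so the proto-segment is *b.
Position 6: Midili has h, Ludene has f. Ludene preserves f here (none of its changes turn any other segment into f), so the proto-segment is *f.
Continuing position by position gives *mambafo; check it forward:
Midili: start from *mambafo.
  rule 1: no change — mambafo
  rule 2 (unconditioned shift): mambafo → mambaho
  rule 3: no change — mambaho
  rule 4 (vowel merger): mambaho → mambahu
  ⇒ Midili mambahu
Ludene: start from *mambafo.
  rule 1 (unconditioned shift): mambafo → mamvafo
  rule 2 (vowel merger): mamvafo → momvofo
  rule 3: no change — momvofo
  ⇒ Ludene momvofo
Only *mambafo yields all of Midili mambahu, Ludene momvofo.

*mambafo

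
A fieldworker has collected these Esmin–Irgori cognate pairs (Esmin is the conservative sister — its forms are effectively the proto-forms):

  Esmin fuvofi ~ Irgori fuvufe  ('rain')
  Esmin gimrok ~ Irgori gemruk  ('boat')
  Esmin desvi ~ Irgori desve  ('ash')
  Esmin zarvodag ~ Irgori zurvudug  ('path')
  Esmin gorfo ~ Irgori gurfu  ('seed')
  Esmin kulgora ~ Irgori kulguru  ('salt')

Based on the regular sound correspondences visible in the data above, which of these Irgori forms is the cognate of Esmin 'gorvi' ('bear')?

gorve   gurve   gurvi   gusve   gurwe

gorfo ~ gurfu, kulgora ~ kulguru — Esmin o corresponds to Irgori u after a consonant, before r.
fuvofi ~ fuvufe, desvi ~ desve — Esmin i corresponds to Irgori e word-finally.
Applying these to Esmin 'gorvi':
  gorvi → gurvi   (o→u after a consonant, before r)
  gurvi → gurve   (i→e word-finally)
So the Irgori cognate is 'gurve'.

gurve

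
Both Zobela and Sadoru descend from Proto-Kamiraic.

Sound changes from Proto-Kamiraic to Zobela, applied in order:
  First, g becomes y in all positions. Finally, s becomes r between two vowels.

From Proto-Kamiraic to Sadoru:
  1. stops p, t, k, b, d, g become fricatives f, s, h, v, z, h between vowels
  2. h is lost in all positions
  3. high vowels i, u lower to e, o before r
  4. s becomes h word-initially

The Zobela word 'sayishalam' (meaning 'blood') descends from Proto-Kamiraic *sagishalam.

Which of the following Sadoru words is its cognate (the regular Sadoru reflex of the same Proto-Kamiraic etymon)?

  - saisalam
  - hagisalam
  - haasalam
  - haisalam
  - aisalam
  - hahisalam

haisalam

Sadoru: start from *sagishalam.
  rule 1 (intervocalic lenition): sagishalam → sahishalam
  rule 2 (h-loss): sahishalam → saisalam
  rule 3: no change — saisalam
  rule 4 (debuccalisation): saisalam → haisalam
  ⇒ Sadoru haisalam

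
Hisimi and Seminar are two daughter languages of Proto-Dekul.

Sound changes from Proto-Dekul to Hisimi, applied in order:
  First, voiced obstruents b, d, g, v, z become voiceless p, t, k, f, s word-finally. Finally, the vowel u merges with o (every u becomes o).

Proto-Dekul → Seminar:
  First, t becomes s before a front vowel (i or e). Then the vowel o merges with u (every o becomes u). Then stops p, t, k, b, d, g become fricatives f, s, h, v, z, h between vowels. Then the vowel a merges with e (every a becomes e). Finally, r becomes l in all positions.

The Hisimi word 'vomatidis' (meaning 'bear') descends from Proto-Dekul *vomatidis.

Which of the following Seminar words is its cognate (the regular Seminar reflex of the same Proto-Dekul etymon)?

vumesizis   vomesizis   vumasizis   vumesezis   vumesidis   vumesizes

vumesizis

Seminar: *vomatidis > vomasidis > vumasidis > vumasizis > vumesizis  (by palatalisation, vowel merger, intervocalic lenition, vowel merger)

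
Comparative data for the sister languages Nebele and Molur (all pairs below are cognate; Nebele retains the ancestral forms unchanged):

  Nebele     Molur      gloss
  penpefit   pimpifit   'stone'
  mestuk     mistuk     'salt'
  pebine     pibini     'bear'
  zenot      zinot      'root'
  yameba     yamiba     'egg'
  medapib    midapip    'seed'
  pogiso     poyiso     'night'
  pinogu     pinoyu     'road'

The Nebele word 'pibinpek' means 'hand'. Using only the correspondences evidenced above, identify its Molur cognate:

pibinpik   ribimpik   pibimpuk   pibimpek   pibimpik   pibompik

penpefit ~ pimpifit — Nebele n corresponds to Molur m after a vowel, before a labial obstruent.
mestuk ~ mistuk, medapib ~ midapip — Nebele e corresponds to Molur i after a consonant, before a consonant other than r, m, n, p, b, f, v.
Applying these to Nebele 'pibinpek':
  pibinpek → pibimpek   (n→m after a vowel, before a labial obstruent)
  pibimpek → pibimpik   (e→i after a consonant, before a consonant other than r, m, n, p, b, f, v)
So the Molur cognate is 'pibimpik'.

pibimpik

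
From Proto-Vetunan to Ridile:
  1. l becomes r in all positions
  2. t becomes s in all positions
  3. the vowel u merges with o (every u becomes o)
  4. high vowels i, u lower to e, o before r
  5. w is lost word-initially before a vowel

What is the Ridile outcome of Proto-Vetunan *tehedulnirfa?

sehedornerfa

Ridile: *tehedulnirfa > tehedurnirfa > sehedurnirfa > sehedornirfa > sehedornerfa  (by unconditioned shift, unconditioned shift, vowel merger, pre-rhotic lowering)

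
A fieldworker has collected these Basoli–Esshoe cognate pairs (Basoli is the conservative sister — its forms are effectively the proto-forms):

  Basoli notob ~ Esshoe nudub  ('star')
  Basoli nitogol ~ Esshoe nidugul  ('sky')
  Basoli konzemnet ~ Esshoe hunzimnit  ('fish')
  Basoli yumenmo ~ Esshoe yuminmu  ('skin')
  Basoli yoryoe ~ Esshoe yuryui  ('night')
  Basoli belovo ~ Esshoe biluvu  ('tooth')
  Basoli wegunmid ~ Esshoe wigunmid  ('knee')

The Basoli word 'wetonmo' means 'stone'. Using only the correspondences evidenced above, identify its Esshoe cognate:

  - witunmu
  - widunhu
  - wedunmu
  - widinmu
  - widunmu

widunmu

konzemnet ~ hunzimnit, belovo ~ biluvu — Basoli e corresponds to Esshoe i after a consonant, before a consonant other than r, m, n, p, b, f, v.
notob ~ nudub, nitogol ~ nidugul — Basoli t corresponds to Esshoe d between vowels (before a back vowel).
konzemnet ~ hunzimnit — Basoli o corresponds to Esshoe u after a consonant, before a nasal.
yumenmo ~ yuminmu, belovo ~ biluvu — Basoli o corresponds to Esshoe u word-finally.
Applying these to Basoli 'wetonmo':
  wetonmo → witonmo   (e→i after a consonant, before a consonant other than r, m, n, p, b, f, v)
  witonmo → widonmo   (t→d between vowels (before a back vowel))
  widonmo → widunmo   (o→u after a consonant, before a nasal)
  widunmo → widunmu   (o→u word-finally)
So the Esshoe cognate is 'widunmu'.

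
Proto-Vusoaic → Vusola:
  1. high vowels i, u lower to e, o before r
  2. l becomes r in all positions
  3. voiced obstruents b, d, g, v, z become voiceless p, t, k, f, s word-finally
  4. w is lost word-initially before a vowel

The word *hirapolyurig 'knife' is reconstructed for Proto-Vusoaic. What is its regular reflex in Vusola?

heraporyorik

Vusola: *hirapolyurig > herapolyorig > heraporyorig > heraporyorik  (by pre-rhotic lowering, unconditioned shift, final devoicing)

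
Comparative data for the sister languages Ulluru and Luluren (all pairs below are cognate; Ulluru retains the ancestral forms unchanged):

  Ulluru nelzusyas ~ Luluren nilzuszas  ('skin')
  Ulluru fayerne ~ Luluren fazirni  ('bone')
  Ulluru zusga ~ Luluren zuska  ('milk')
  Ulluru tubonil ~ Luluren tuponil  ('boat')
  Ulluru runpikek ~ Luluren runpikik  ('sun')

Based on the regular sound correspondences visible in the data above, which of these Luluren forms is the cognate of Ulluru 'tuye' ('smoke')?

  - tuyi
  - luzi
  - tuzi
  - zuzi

fayerne ~ fazirni — Ulluru y corresponds to Luluren z between vowels (before a front vowel).
fayerne ~ fazirni — Ulluru e corresponds to Luluren i word-finally.
Applying these to Ulluru 'tuye':
  tuye → tuze   (y→z between vowels (before a front vowel))
  tuze → tuzi   (e→i word-finally)
So the Luluren cognate is 'tuzi'.

tuzi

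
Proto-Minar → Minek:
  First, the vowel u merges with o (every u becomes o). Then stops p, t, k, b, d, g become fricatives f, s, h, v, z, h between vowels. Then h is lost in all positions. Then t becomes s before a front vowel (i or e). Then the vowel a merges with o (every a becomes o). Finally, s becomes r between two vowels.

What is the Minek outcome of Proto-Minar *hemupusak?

emoforok

Minek: start from *hemupusak.
  rule 1 (vowel merger): hemupusak → hemoposak
  rule 2 (intervocalic lenition): hemoposak → hemofosak
  rule 3 (h-loss): hemofosak → emofosak
  rule 4: no change — emofosak
  rule 5 (vowel merger): emofosak → emofosok
  rule 6 (rhotacism): emofosok → emoforok
  ⇒ Minek emoforok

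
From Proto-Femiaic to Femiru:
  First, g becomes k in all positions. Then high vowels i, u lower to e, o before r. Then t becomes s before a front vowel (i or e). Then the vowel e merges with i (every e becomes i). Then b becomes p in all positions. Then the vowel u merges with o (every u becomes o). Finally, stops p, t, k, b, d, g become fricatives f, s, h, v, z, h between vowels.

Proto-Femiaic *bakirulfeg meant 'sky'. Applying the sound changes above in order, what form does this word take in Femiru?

Femiru: *bakirulfeg
  bakirulfeg → bakirulfek   [unconditioned shift]
  bakirulfek → bakerulfek   [pre-rhotic lowering]
  bakerulfek (rule 3 does not apply)
  bakerulfek → bakirulfik   [vowel merger]
  bakirulfik → pakirulfik   [unconditioned shift]
  pakirulfik → pakirolfik   [vowel merger]
  pakirolfik → pahirolfik   [intervocalic lenition]
  giving Femiru pahirolfik.

pahirolfik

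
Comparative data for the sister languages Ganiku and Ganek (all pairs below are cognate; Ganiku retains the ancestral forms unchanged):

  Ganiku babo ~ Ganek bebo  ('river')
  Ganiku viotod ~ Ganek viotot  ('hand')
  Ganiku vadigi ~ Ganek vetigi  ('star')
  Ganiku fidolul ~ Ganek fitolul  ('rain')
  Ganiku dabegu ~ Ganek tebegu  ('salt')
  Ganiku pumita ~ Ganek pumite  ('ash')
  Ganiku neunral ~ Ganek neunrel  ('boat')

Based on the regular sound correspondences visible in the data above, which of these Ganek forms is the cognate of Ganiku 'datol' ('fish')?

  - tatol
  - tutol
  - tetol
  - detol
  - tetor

dabegu ~ tebegu — Ganiku d corresponds to Ganek t word-initially before a back vowel.
vadigi ~ vetigi, neunral ~ neunrel — Ganiku a corresponds to Ganek e after a consonant, before a consonant other than r, m, n, p, b, f, v.
Applying these to Ganiku 'datol':
  datol → tatol   (d→t word-initially before a back vowel)
  tatol → tetol   (a→e after a consonant, before a consonant other than r, m, n, p, b, f, v)
So the Ganek cognate is 'tetol'.

tetol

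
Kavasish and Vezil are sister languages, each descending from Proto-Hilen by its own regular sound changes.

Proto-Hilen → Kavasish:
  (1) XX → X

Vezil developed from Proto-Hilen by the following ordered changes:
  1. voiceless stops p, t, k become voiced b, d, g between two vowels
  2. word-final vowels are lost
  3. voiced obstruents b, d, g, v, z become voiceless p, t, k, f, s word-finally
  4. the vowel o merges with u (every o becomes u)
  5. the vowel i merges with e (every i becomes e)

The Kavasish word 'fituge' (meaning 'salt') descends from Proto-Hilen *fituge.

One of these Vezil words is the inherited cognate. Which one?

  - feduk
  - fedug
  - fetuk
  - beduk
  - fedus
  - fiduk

Vezil: *fituge > fiduge > fidug > fiduk > feduk  (by intervocalic voicing, apocope, final devoicing, vowel merger)
Only 'feduk' matches the regular Vezil development of *fituge.

feduk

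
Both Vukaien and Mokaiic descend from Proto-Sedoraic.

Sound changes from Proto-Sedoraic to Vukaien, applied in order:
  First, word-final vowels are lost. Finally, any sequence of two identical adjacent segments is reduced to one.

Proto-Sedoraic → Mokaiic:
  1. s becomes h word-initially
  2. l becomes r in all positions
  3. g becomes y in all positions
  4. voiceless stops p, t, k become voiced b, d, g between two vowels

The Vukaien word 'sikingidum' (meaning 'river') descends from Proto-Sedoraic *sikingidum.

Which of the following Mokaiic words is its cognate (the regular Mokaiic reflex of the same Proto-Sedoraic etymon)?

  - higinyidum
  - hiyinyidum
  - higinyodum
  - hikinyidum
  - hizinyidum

higinyidum

Mokaiic: *sikingidum > hikingidum > hikinyidum > higinyidum  (by debuccalisation, unconditioned shift, intervocalic voicing)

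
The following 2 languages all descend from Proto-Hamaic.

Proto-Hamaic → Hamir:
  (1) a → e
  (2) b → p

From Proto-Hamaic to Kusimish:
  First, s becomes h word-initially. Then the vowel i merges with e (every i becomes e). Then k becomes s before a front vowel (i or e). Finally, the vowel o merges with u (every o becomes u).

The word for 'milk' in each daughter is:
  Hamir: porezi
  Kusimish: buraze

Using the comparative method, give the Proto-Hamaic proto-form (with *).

*borazi

Position 6: Hamir has i, Kusimish has e. Hamir preserves i here (none of its changes turn any other segment into i), so the proto-segment is *i.
Position 4: Hamir has e, Kusimish has a. Kusimish preserves a here (none of its changes turn any other segment into a), so the proto-segment is *a.
This points to *borazi. Verify forward in each daughter:
Hamir: *borazi > borezi > porezi  (by vowel merger, unconditioned shift)
Kusimish: start from *borazi.
  rule 1: no change — borazi
  rule 2 (vowel merger): borazi → boraze
  rule 3: no change — boraze
  rule 4 (vowel merger): boraze → buraze
  ⇒ Kusimish buraze
No other proto-form is consistent with every reflex, so the reconstruction is *borazi.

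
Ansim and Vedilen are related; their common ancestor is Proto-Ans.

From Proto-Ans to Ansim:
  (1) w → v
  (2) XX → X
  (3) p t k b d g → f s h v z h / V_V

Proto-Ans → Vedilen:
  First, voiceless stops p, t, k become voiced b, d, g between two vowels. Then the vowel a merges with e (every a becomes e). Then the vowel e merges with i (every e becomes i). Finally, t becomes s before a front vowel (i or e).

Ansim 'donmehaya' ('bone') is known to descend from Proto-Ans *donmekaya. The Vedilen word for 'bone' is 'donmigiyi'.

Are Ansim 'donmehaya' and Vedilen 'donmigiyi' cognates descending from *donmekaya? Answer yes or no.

Derive the expected Vedilen reflex of *donmekaya:
Vedilen: start from *donmekaya.
  rule 1 (intervocalic voicing): donmekaya → donmegaya
  rule 2 (vowel merger): donmegaya → donmegeye
  rule 3 (vowel merger): donmegeye → donmigiyi
  rule 4: no change — donmigiyi
  ⇒ Vedilen donmigiyi
Vedilen 'donmigiyi' matches the regular reflex exactly, so the pair is cognate.

yes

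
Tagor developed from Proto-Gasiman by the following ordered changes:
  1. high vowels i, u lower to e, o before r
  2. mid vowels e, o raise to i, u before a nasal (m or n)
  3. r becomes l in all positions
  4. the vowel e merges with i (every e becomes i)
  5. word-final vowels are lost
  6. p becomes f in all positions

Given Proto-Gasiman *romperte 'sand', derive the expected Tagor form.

lumfilt

Tagor: *romperte > rumperte > lumpelte > lumpilti > lumpilt > lumfilt  (by pre-nasal raising, unconditioned shift, vowel merger, apocope, unconditioned shift)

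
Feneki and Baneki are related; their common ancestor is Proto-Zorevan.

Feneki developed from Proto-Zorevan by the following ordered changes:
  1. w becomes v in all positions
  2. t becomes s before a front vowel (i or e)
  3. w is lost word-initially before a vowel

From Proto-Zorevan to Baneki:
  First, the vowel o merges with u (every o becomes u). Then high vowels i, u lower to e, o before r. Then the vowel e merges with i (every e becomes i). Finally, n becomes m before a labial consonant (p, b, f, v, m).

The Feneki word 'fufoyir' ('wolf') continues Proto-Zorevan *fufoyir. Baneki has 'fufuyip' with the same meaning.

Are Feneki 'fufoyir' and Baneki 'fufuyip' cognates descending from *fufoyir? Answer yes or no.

no

Derive the expected Baneki reflex of *fufoyir:
Baneki: *fufoyir
  fufoyir → fufuyir   [vowel merger]
  fufuyir → fufuyer   [pre-rhotic lowering]
  fufuyer → fufuyir   [vowel merger]
  fufuyir (rule 4 does not apply)
  giving Baneki fufuyir.
The regular Baneki reflex would be 'fufuyir', but the attested form is 'fufuyip'. The correspondence is irregular, so they are not cognates (the Baneki form has a different source).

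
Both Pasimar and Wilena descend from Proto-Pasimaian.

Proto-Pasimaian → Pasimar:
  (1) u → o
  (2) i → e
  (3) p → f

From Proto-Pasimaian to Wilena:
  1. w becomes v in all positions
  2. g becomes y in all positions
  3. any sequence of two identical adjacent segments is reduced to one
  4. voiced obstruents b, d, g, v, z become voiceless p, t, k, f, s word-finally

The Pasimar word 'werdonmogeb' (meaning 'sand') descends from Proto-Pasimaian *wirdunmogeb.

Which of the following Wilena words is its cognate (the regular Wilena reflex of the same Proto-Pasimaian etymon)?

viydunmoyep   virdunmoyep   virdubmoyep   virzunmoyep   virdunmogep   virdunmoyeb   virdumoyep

virdunmoyep

Wilena: start from *wirdunmogeb.
  rule 1 (unconditioned shift): wirdunmogeb → virdunmogeb
  rule 2 (unconditioned shift): virdunmogeb → virdunmoyeb
  rule 3: no change — virdunmoyeb
  rule 4 (final devoicing): virdunmoyeb → virdunmoyep
  ⇒ Wilena virdunmoyep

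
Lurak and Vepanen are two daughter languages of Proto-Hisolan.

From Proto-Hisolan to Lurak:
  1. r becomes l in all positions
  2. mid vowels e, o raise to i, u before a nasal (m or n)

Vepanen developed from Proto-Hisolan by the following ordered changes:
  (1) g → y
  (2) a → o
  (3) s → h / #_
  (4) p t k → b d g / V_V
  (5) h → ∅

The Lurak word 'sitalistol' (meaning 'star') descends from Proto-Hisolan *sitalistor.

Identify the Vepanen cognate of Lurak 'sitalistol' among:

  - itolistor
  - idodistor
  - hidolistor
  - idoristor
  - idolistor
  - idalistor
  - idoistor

Vepanen: *sitalistor
  sitalistor (rule 1 does not apply)
  sitalistor → sitolistor   [vowel merger]
  sitolistor → hitolistor   [debuccalisation]
  hitolistor → hidolistor   [intervocalic voicing]
  hidolistor → idolistor   [h-loss]
  giving Vepanen idolistor.
Among the options, 'idolistor' alone shows every Vepanen change applied in order.

idolistor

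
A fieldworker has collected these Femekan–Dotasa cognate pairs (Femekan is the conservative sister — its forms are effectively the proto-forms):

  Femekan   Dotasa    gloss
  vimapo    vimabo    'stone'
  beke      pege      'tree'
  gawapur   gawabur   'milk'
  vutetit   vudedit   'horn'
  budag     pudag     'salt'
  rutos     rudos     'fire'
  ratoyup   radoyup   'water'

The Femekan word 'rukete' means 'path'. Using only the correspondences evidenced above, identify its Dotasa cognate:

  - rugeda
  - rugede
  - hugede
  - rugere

beke ~ pege — Femekan k corresponds to Dotasa g between vowels (before a front vowel).
vutetit ~ vudedit — Femekan t corresponds to Dotasa d between vowels (before a front vowel).
Applying these to Femekan 'rukete':
  rukete → rugete   (k→g between vowels (before a front vowel))
  rugete → rugede   (t→d between vowels (before a front vowel))
So the Dotasa cognate is 'rugede'.

rugede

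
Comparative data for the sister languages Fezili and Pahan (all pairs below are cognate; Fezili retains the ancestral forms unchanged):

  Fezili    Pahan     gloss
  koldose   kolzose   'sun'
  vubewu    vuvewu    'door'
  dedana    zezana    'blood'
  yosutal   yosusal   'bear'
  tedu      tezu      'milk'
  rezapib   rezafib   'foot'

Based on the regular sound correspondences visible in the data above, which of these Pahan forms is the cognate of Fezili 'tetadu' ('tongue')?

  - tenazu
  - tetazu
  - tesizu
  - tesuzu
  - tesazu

yosutal ~ yosusal — Fezili t corresponds to Pahan s between vowels (before a back vowel).
tedu ~ tezu — Fezili d corresponds to Pahan z between vowels (before a back vowel).
Applying these to Fezili 'tetadu':
  tetadu → tesadu   (t→s between vowels (before a back vowel))
  tesadu → tesazu   (d→z between vowels (before a back vowel))
So the Pahan cognate is 'tesazu'.

tesazu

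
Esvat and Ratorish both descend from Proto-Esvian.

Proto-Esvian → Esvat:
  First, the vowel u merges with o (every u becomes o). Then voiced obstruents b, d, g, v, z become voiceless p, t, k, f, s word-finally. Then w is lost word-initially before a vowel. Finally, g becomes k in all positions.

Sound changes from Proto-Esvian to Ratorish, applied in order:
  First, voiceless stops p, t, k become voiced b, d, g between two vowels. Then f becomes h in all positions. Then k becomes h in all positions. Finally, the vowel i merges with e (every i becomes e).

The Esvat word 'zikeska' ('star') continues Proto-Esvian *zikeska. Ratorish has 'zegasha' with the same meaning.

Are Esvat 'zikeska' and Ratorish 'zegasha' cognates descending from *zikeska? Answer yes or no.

Derive the expected Ratorish reflex of *zikeska:
Ratorish: *zikeska > zigeska > zigesha > zegesha  (by intervocalic voicing, unconditioned shift, vowel merger)
The regular Ratorish reflex would be 'zegesha', but the attested form is 'zegasha'. The correspondence is irregular, so they are not cognates (the Ratorish form has a different source).

no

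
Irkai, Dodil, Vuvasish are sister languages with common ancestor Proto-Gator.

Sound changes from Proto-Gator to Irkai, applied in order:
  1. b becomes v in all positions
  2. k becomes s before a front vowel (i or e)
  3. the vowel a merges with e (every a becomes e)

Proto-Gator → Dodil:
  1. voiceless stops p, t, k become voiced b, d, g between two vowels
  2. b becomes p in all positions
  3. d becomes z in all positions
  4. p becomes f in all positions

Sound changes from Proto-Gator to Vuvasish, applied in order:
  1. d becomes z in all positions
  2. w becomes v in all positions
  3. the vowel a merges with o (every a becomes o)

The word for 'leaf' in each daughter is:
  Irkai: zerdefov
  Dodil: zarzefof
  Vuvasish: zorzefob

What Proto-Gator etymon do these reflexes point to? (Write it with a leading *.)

*zardefob

Position 2: Irkai has e, Dodil has a, Vuvasish has o. Dodil preserves a here (none of its changes turn any other segment into a), so the proto-segment is *a.
Position 4: Irkai has d, Dodil has z, Vuvasish has z. Irkai preserves d here (none of its changes turn any other segment into d), so the proto-segment is *d.
Position 8: Irkai has v, Dodil has f, Vuvasish has b. Vuvasish preserves b here (none of its changes turn any other segment into b), so the proto-segment is *b.
The remaining positions agree across the daughters. Check the candidate against every language:
Irkai: *zardefob > zardefov > zerdefov  (by unconditioned shift, vowel merger)
Dodil: *zardefob
  zardefob (rule 1 does not apply)
  zardefob → zardefop   [unconditioned shift]
  zardefop → zarzefop   [unconditioned shift]
  zarzefop → zarzefof   [unconditioned shift]
  giving Dodil zarzefof.
Vuvasish: start from *zardefob.
  rule 1 (unconditioned shift): zardefob → zarzefob
  rule 2: no change — zarzefob
  rule 3 (vowel merger): zarzefob → zorzefob
  ⇒ Vuvasish zorzefob
Only *zardefob yields all of Irkai zerdefov, Dodil zarzefof, Vuvasish zorzefob.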